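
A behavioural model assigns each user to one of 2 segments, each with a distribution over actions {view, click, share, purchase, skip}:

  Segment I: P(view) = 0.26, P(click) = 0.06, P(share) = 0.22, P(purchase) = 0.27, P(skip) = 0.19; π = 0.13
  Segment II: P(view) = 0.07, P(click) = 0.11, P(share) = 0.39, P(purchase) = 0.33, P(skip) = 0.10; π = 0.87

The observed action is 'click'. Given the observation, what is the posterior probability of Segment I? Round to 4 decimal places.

The responsibility of component k is P(Z=k) f_k(x) divided by Σ_j P(Z=j) f_j(x).
Component likelihoods at x = 'click':
  f_I = 0.06
  f_II = 0.11
Multiply by the mixture weights:
  P(Z=I)·f_I = 0.13 × 0.06 = 0.0078
  P(Z=II)·f_II = 0.87 × 0.11 = 0.0957
Evidence: 0.0078 + 0.0957 = 0.1035
So the posterior for Segment I is 0.0078 / 0.1035 ≈ 0.0754.

0.0754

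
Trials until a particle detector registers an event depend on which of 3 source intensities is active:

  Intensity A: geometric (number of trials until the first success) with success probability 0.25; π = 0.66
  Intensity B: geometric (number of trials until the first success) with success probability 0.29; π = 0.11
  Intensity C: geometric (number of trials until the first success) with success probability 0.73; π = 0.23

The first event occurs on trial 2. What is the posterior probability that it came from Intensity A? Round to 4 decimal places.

Posterior ∝ prior × likelihood, so P(k | x) ∝ π_k f_k(x); normalise over all components.
Component likelihoods at x = 2:
  f_A = 0.25·(1−0.25)^1 = 0.25·0.75 = 0.1875
  f_B = 0.29·(1−0.29)^1 = 0.29·0.71 = 0.2059
  f_C = 0.73·(1−0.73)^1 = 0.73·0.27 = 0.1971
Unnormalised posteriors:
  π_A·f_A = 0.66 × 0.1875 = 0.12375
  π_B·f_B = 0.11 × 0.2059 = 0.022649
  π_C·f_C = 0.23 × 0.1971 = 0.045333
Denominator: 0.12375 + 0.022649 + 0.045333 = 0.191732
Responsibility of Intensity A: 0.12375 / 0.191732 ≈ 0.6454

0.6454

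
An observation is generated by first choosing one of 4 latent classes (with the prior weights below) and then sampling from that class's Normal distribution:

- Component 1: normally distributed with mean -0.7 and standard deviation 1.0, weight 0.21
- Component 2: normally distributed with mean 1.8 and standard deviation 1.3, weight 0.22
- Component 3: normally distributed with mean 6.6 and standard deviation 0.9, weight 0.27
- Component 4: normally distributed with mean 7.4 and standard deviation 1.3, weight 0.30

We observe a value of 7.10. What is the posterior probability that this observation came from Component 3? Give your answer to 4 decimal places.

0.5336

Apply Bayes' rule: the posterior for each component is proportional to its prior times its likelihood at x.
Normal densities:
  L_1 = (1/(1.0·√(2π)))·exp(−(7.10−-0.7)²/(2·1.0²)) = 0.398942·exp(-30.42000) = 2.45286e-14
  L_2 = (1/(1.3·√(2π)))·exp(−(7.10−1.8)²/(2·1.3²)) = 0.306879·exp(-8.31065) = 7.54565e-05
  L_3 = (1/(0.9·√(2π)))·exp(−(7.10−6.6)²/(2·0.9²)) = 0.443269·exp(-0.15432) = 0.37988
  L_4 = (1/(1.3·√(2π)))·exp(−(7.10−7.4)²/(2·1.3²)) = 0.306879·exp(-0.02663) = 0.298815
Prior × likelihood for each component:
  w_1·L_1 = 0.21 × 2.45286e-14 = 5.151e-15
  w_2·L_2 = 0.22 × 7.54565e-05 = 1.66004e-05
  w_3·L_3 = 0.27 × 0.37988 = 0.102568
  w_4·L_4 = 0.30 × 0.298815 = 0.0896446
Normaliser: 5.151e-15 + 1.66004e-05 + 0.102568 + 0.0896446 = 0.192229
P(Component 3 | x) = 0.102568 / 0.192229 ≈ 0.5336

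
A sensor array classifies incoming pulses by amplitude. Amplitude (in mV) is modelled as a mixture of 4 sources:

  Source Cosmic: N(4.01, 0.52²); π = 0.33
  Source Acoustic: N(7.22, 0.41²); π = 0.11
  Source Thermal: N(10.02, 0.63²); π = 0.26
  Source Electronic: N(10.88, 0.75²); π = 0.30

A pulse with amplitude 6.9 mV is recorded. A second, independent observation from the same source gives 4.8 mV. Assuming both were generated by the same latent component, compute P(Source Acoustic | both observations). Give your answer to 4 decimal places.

The responsibility of component k is w_k f_k(x) divided by Σ_j w_j f_j(x).
Since both observations come from the same component, the likelihood for component k is f_k(x₁)·f_k(x₂).
  p_Cosmic = [(1/(0.52·√(2π)))·exp(−(6.9−4.01)²/(2·0.52²)) = 0.767197·exp(-15.44397) = 1.50548e-07] × [0.241945] = 3.64244e-08
  p_Acoustic = [(1/(0.41·√(2π)))·exp(−(6.9−7.22)²/(2·0.41²)) = 0.973030·exp(-0.30458) = 0.717544] × [2.64838e-08] = 1.90033e-08
  p_Thermal = [(1/(0.63·√(2π)))·exp(−(6.9−10.02)²/(2·0.63²)) = 0.633242·exp(-12.26304) = 2.99088e-06] × [7.82973e-16] = 2.34178e-21
  p_Electronic = [(1/(0.75·√(2π)))·exp(−(6.9−10.88)²/(2·0.75²)) = 0.531923·exp(-14.08036) = 4.08158e-07] × [2.85336e-15] = 1.16462e-21
Unnormalised posteriors:
  w_Cosmic·p_Cosmic = 0.33 × 3.64244e-08 = 1.20201e-08
  w_Acoustic·p_Acoustic = 0.11 × 1.90033e-08 = 2.09036e-09
  w_Thermal·p_Thermal = 0.26 × 2.34178e-21 = 6.08863e-22
  w_Electronic·p_Electronic = 0.30 × 1.16462e-21 = 3.49386e-22
Sum: 1.20201e-08 + 2.09036e-09 + 6.08863e-22 + 3.49386e-22 = 1.41104e-08
Responsibility of Source Acoustic: 2.09036e-09 / 1.41104e-08 ≈ 0.1481

0.1481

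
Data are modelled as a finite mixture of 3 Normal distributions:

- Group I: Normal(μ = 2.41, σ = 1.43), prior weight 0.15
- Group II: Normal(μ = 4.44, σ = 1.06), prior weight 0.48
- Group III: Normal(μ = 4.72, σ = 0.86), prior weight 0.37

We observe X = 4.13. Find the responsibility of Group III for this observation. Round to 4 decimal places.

The responsibility of component k is w_k f_k(x) divided by Σ_j w_j f_j(x).
Component likelihoods at x = 4.13:
  p_I = (1/(1.43·√(2π)))·exp(−(4.13−2.41)²/(2·1.43²)) = 0.278981·exp(-0.72336) = 0.135339
  p_II = (1/(1.06·√(2π)))·exp(−(4.13−4.44)²/(2·1.06²)) = 0.376361·exp(-0.04276) = 0.360605
  p_III = (1/(0.86·√(2π)))·exp(−(4.13−4.72)²/(2·0.86²)) = 0.463886·exp(-0.23533) = 0.366614
Multiply by the mixture weights:
  w_I·p_I = 0.15 × 0.135339 = 0.0203008
  w_II·p_II = 0.48 × 0.360605 = 0.17309
  w_III·p_III = 0.37 × 0.366614 = 0.135647
Marginal: 0.0203008 + 0.17309 + 0.135647 = 0.329038
P(Group III | 4.13) = 0.135647 / 0.329038 ≈ 0.4123

0.4123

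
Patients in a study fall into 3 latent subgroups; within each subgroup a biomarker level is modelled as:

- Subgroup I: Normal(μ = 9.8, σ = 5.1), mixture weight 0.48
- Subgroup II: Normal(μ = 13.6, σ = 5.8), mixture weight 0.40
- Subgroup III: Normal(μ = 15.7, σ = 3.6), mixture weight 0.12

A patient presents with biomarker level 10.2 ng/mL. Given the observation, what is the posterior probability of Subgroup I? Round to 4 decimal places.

0.5782

Apply Bayes' rule: the posterior for each component is proportional to its prior times its likelihood at x.
Evaluate each component's likelihood at the observed value:
  f_I = 0.0779837
  f_II = 0.0579244
  f_III = 0.0344956
Weight by the priors:
  π_I·f_I = 0.48 × 0.0779837 = 0.0374322
  π_II·f_II = 0.40 × 0.0579244 = 0.0231698
  π_III·f_III = 0.12 × 0.0344956 = 0.00413947
Normaliser: 0.0374322 + 0.0231698 + 0.00413947 = 0.0647414
P(Subgroup I | 10.2 ng/mL) ≈ 0.5782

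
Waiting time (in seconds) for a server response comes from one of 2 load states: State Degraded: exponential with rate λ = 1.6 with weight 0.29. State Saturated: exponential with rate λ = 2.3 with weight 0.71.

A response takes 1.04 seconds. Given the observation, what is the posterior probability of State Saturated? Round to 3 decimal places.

0.630

The responsibility of component k is π_k f_k(x) divided by Σ_j π_j f_j(x).
Evaluate each component's likelihood at the observed value:
  L_Degraded = 0.303008
  L_Saturated = 0.210327
Weight by the priors:
  π_Degraded·L_Degraded = 0.29 × 0.303008 = 0.0878723
  π_Saturated·L_Saturated = 0.71 × 0.210327 = 0.149332
Normaliser: 0.0878723 + 0.149332 = 0.237205
Responsibility of State Saturated: 0.149332 / 0.237205 ≈ 0.630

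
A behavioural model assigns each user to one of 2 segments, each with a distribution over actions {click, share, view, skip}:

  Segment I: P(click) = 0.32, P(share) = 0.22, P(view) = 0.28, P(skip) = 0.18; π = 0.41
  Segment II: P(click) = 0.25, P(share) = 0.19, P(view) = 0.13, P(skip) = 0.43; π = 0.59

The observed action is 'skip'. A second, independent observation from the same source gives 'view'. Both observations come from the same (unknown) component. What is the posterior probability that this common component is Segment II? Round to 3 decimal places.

0.615

Posterior ∝ prior × likelihood, so P(k | x) ∝ π_k f_k(x); normalise over all components.
Since both observations come from the same component, the likelihood for component k is f_k(x₁)·f_k(x₂).
  L_I = [0.18] × [0.28] = 0.0504
  L_II = [0.43] × [0.13] = 0.0559
Unnormalised posteriors:
  π_I·L_I = 0.41 × 0.0504 = 0.020664
  π_II·L_II = 0.59 × 0.0559 = 0.032981
Normaliser: 0.020664 + 0.032981 = 0.053645
P(Segment II | x) = 0.032981 / 0.053645 ≈ 0.615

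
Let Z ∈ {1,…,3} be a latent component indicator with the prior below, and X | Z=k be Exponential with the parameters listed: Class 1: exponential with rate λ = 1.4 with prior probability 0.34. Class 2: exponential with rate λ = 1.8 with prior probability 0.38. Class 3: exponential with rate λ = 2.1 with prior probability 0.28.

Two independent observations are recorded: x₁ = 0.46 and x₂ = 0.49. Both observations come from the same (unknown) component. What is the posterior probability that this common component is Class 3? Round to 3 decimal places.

0.296

By Bayes' theorem, P(k | x) = π_k f_k(x) / Σ_j π_j f_j(x).
Since both observations come from the same component, the likelihood for component k is f_k(x₁)·f_k(x₂).
  p_1 = [1.4·e^(−1.4·0.46) = 1.4·e^(−0.6440) = 0.735262] × [0.705021] = 0.518375
  p_2 = [1.8·e^(−1.8·0.46) = 1.8·e^(−0.8280) = 0.78646] × [0.745118] = 0.586005
  p_3 = [2.1·e^(−2.1·0.46) = 2.1·e^(−0.9660) = 0.799265] × [0.750465] = 0.59982
Weight by the priors:
  π_1·p_1 = 0.34 × 0.518375 = 0.176248
  π_2·p_2 = 0.38 × 0.586005 = 0.222682
  π_3·p_3 = 0.28 × 0.59982 = 0.16795
Denominator: 0.176248 + 0.222682 + 0.16795 = 0.566879
P(Class 3 | data) ≈ 0.296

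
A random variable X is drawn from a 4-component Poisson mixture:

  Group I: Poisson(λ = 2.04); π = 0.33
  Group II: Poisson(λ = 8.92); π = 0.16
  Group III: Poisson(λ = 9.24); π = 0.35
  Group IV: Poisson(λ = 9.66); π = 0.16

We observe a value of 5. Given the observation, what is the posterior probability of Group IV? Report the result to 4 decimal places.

0.1462

By Bayes' theorem, P(k | x) = π_k f_k(x) / Σ_j π_j f_j(x).
Poisson probabilities:
  L_I = 0.0382833
  L_II = 0.0629124
  L_III = 0.0544876
  L_IV = 0.0447115
Unnormalised posteriors:
  π_I·L_I = 0.33 × 0.0382833 = 0.0126335
  π_II·L_II = 0.16 × 0.0629124 = 0.010066
  π_III·L_III = 0.35 × 0.0544876 = 0.0190707
  π_IV·L_IV = 0.16 × 0.0447115 = 0.00715385
Normaliser: 0.0126335 + 0.010066 + 0.0190707 + 0.00715385 = 0.048924
P(Group IV | the observation) = 0.00715385 / 0.048924 ≈ 0.1462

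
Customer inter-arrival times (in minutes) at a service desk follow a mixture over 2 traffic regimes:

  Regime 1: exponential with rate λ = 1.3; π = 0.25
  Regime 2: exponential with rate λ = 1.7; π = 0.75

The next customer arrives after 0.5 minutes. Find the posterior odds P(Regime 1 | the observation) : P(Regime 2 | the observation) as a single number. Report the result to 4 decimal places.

Only the two components matter; the odds are (π_i f_i(x)) / (π_j f_j(x)).
Exponential densities:
  L_1 = 1.3·e^(−1.3·0.5) = 1.3·e^(−0.6500) = 0.67866
  L_2 = 1.7·e^(−1.7·0.5) = 1.7·e^(−0.8500) = 0.726605
0.169665 / 0.544954 ≈ 0.3113

0.3113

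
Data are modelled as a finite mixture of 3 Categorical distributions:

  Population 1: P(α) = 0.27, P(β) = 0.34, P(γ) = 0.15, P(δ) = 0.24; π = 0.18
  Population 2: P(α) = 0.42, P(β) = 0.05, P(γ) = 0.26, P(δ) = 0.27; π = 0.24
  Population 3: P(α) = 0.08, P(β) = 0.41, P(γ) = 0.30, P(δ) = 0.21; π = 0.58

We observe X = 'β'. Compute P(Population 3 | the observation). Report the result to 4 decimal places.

Posterior ∝ prior × likelihood, so P(k | x) ∝ π_k f_k(x); normalise over all components.
Evaluate each component's likelihood at the observed value:
  f_1 = 0.34
  f_2 = 0.05
  f_3 = 0.41
Prior × likelihood for each component:
  π_1·f_1 = 0.18 × 0.34 = 0.0612
  π_2·f_2 = 0.24 × 0.05 = 0.012
  π_3·f_3 = 0.58 × 0.41 = 0.2378
Sum: 0.0612 + 0.012 + 0.2378 = 0.311
So the posterior for Population 3 is 0.2378 / 0.311 ≈ 0.7646.

0.7646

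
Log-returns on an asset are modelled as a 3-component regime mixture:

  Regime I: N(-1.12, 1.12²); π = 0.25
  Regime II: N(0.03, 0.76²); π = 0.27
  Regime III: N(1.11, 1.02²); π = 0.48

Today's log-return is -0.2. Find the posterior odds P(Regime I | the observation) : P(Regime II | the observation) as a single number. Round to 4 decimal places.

0.4694

Posterior odds = (π_i f_i(x)) / (π_j f_j(x)); the normalising sum cancels.
Normal densities:
  L_I = (1/(1.12·√(2π)))·exp(−(-0.2−-1.12)²/(2·1.12²)) = 0.356198·exp(-0.33737) = 0.254199
  L_II = (1/(0.76·√(2π)))·exp(−(-0.2−0.03)²/(2·0.76²)) = 0.524924·exp(-0.04579) = 0.501428
  L_III = (1/(1.02·√(2π)))·exp(−(-0.2−1.11)²/(2·1.02²)) = 0.391120·exp(-0.82473) = 0.171449
Odds = (0.25/0.27) × (0.254199/0.501428) = 0.925926 × 0.506949 ≈ 0.4694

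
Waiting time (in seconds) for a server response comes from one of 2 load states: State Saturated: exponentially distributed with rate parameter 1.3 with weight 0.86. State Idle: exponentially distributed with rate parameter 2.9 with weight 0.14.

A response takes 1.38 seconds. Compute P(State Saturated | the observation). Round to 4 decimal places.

0.9616

P(component k | x) = P(Z=k)·f_k(x) / marginal(x), where marginal(x) = Σ_j P(Z=j)·f_j(x).
Exponential densities:
  p_Saturated = 1.3·e^(−1.3·1.38) = 1.3·e^(−1.7940) = 0.216182
  p_Idle = 2.9·e^(−2.9·1.38) = 2.9·e^(−4.0020) = 0.0530092
Multiply by the mixture weights:
  P(Z=Saturated)·p_Saturated = 0.86 × 0.216182 = 0.185916
  P(Z=Idle)·p_Idle = 0.14 × 0.0530092 = 0.00742129
Marginal: 0.185916 + 0.00742129 = 0.193338
Responsibility of State Saturated: 0.185916 / 0.193338 ≈ 0.9616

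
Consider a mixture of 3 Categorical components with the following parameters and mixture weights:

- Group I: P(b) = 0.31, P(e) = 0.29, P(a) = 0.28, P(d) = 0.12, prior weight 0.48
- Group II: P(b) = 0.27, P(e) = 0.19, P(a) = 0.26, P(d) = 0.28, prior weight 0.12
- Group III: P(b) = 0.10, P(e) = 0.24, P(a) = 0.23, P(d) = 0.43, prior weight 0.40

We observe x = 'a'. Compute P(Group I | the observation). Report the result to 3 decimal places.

0.522

Apply Bayes' rule: the posterior for each component is proportional to its prior times its likelihood at x.
Categorical probabilities:
  f_I = P(a | comp) = 0.28
  f_II = P(a | comp) = 0.26
  f_III = P(a | comp) = 0.23
Weight by the priors:
  w_I·f_I = 0.48 × 0.28 = 0.1344
  w_II·f_II = 0.12 × 0.26 = 0.0312
  w_III·f_III = 0.40 × 0.23 = 0.092
Evidence: 0.1344 + 0.0312 + 0.092 = 0.2576
Responsibility of Group I: 0.1344 / 0.2576 ≈ 0.522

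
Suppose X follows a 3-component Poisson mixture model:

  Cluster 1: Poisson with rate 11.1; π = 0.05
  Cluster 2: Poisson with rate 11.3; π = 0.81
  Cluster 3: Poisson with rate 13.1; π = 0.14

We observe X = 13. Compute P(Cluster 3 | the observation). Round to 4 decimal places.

P(component k | x) = π_k·f_k(x) / marginal(x), where marginal(x) = Σ_j π_j·f_j(x).
Component likelihoods at x = 13:
  f_1 = 0.0942431
  f_2 = 0.0973222
  f_3 = 0.109898
Prior × likelihood for each component:
  π_1·f_1 = 0.05 × 0.0942431 = 0.00471216
  π_2·f_2 = 0.81 × 0.0973222 = 0.078831
  π_3·f_3 = 0.14 × 0.109898 = 0.0153857
Denominator: 0.00471216 + 0.078831 + 0.0153857 = 0.0989288
So the posterior for Cluster 3 is 0.0153857 / 0.0989288 ≈ 0.1555.

0.1555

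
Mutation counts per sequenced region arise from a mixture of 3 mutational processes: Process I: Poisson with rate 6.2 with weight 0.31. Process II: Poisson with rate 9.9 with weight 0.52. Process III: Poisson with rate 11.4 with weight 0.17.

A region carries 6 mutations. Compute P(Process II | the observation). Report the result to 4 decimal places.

The responsibility of component k is π_k f_k(x) divided by Σ_j π_j f_j(x).
Evaluate each component's likelihood at the observed value:
  f_I = e^(−6.2)·6.2^6/6! = 0.1601
  f_II = e^(−9.9)·9.9^6/6! = 0.065609
  f_III = e^(−11.4)·11.4^6/6! = 0.0341303
Prior × likelihood for each component:
  π_I·f_I = 0.31 × 0.1601 = 0.0496311
  π_II·f_II = 0.52 × 0.065609 = 0.0341167
  π_III·f_III = 0.17 × 0.0341303 = 0.00580214
Marginal: 0.0496311 + 0.0341167 + 0.00580214 = 0.0895499
Responsibility of Process II: 0.0341167 / 0.0895499 ≈ 0.3810

0.3810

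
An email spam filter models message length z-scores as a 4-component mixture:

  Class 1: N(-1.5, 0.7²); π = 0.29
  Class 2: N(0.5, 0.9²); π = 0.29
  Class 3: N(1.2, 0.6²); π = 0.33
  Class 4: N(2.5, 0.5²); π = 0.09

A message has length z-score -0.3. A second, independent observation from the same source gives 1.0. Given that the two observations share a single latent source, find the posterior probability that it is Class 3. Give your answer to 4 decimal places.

0.1555

The responsibility of component k is w_k f_k(x) divided by Σ_j w_j f_j(x).
Since both observations come from the same component, the likelihood for component k is f_k(x₁)·f_k(x₂).
  f_1 = [0.131119] × [0.000968449] = 0.000126982
  f_2 = [0.298603] × [0.37988] = 0.113433
  f_3 = [0.0292138] × [0.628972] = 0.0183747
  f_4 = [1.23652e-07] × [0.0088637] = 1.09602e-09
Prior × likelihood for each component:
  w_1·f_1 = 0.29 × 0.000126982 = 3.68248e-05
  w_2·f_2 = 0.29 × 0.113433 = 0.0328957
  w_3·f_3 = 0.33 × 0.0183747 = 0.00606365
  w_4·f_4 = 0.09 × 1.09602e-09 = 9.86416e-11
Denominator: 3.68248e-05 + 0.0328957 + 0.00606365 + 9.86416e-11 = 0.0389962
P(Class 3 | x₁,x₂) = 0.00606365 / 0.0389962 ≈ 0.1555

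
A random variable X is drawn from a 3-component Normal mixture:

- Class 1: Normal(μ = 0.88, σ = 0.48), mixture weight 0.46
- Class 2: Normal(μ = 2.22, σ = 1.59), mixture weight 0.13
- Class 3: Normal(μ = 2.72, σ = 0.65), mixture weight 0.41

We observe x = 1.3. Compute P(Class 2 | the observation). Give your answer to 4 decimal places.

P(component k | x) = w_k·f_k(x) / marginal(x), where marginal(x) = Σ_j w_j·f_j(x).
Evaluate each component's likelihood at the observed value:
  p_1 = 0.566781
  p_2 = 0.212233
  p_3 = 0.0564484
Unnormalised posteriors:
  w_1·p_1 = 0.46 × 0.566781 = 0.260719
  w_2·p_2 = 0.13 × 0.212233 = 0.0275903
  w_3·p_3 = 0.41 × 0.0564484 = 0.0231439
Normaliser: 0.260719 + 0.0275903 + 0.0231439 = 0.311454
P(Class 2 | x) = 0.0275903 / 0.311454 ≈ 0.0886

0.0886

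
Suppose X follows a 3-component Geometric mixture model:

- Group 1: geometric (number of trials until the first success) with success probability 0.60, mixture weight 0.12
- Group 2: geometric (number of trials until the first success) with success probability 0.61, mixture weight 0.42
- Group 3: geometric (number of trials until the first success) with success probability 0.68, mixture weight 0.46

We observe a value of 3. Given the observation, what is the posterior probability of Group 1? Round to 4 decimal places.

0.1396

By Bayes' theorem, P(k | x) = w_k f_k(x) / Σ_j w_j f_j(x).
Evaluate each component's likelihood at the observed value:
  L_1 = 0.60·(1−0.60)^2 = 0.60·0.16 = 0.096
  L_2 = 0.61·(1−0.61)^2 = 0.61·0.1521 = 0.092781
  L_3 = 0.68·(1−0.68)^2 = 0.68·0.1024 = 0.069632
Prior × likelihood for each component:
  w_1·L_1 = 0.12 × 0.096 = 0.01152
  w_2·L_2 = 0.42 × 0.092781 = 0.038968
  w_3·L_3 = 0.46 × 0.069632 = 0.0320307
Evidence: 0.01152 + 0.038968 + 0.0320307 = 0.0825187
Responsibility of Group 1: 0.01152 / 0.0825187 ≈ 0.1396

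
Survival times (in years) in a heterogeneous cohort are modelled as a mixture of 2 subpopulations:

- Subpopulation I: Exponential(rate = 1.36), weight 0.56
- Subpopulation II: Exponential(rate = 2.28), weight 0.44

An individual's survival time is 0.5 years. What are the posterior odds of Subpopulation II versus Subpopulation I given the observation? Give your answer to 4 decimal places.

0.8315

The posterior odds equal the prior odds times the likelihood ratio: (π_i/π_j)·(f_i(x)/f_j(x)).
Evaluate each component's likelihood at the observed value:
  L_I = 1.36·e^(−1.36·0.5) = 1.36·e^(−0.6800) = 0.688999
  L_II = 2.28·e^(−2.28·0.5) = 2.28·e^(−1.1400) = 0.729187
0.320842 / 0.38584 ≈ 0.8315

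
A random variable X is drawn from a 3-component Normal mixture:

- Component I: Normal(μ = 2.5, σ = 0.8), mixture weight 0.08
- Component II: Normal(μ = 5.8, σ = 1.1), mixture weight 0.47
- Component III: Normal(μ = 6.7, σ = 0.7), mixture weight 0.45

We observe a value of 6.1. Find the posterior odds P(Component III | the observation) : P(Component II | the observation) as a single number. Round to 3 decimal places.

1.081

Posterior odds = (P(Z=i) f_i(x)) / (P(Z=j) f_j(x)); the normalising sum cancels.
Normal densities:
  p_I = (1/(0.8·√(2π)))·exp(−(6.1−2.5)²/(2·0.8²)) = 0.498678·exp(-10.12500) = 1.99797e-05
  p_II = (1/(1.1·√(2π)))·exp(−(6.1−5.8)²/(2·1.1²)) = 0.362675·exp(-0.03719) = 0.349435
  p_III = (1/(0.7·√(2π)))·exp(−(6.1−6.7)²/(2·0.7²)) = 0.569918·exp(-0.36735) = 0.394707
0.177618 / 0.164234 ≈ 1.081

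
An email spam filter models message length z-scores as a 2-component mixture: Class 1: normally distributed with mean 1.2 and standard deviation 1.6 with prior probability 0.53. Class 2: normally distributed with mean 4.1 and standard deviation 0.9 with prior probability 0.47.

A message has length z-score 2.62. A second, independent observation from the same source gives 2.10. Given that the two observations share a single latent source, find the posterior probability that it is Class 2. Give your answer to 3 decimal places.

0.096

P(component k | x) = π_k·f_k(x) / marginal(x), where marginal(x) = Σ_j π_j·f_j(x).
Since both observations come from the same component, the likelihood for component k is f_k(x₁)·f_k(x₂).
  p_1 = [0.168172] × [0.212855] = 0.0357961
  p_2 = [0.114672] × [0.0375263] = 0.00430322
Unnormalised posteriors:
  π_1·p_1 = 0.53 × 0.0357961 = 0.0189719
  π_2·p_2 = 0.47 × 0.00430322 = 0.00202252
Sum: 0.0189719 + 0.00202252 = 0.0209945
P(Class 2 | data) ≈ 0.096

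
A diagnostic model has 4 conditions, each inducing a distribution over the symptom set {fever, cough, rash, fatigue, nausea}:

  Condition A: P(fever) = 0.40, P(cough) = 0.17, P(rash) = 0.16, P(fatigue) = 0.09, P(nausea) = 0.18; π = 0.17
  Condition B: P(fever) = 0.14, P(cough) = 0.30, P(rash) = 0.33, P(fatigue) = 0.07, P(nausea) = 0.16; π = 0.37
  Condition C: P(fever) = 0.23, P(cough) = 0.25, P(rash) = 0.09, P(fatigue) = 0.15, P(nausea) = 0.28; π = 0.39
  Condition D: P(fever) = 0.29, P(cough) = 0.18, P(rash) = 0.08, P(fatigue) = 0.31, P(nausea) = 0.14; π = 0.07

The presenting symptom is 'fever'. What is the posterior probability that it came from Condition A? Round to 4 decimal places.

Apply Bayes' rule: the posterior for each component is proportional to its prior times its likelihood at x.
Evaluate each component's likelihood at the observed value:
  p_A = 0.4
  p_B = 0.14
  p_C = 0.23
  p_D = 0.29
Weight by the priors:
  π_A·p_A = 0.17 × 0.4 = 0.068
  π_B·p_B = 0.37 × 0.14 = 0.0518
  π_C·p_C = 0.39 × 0.23 = 0.0897
  π_D·p_D = 0.07 × 0.29 = 0.0203
Denominator: 0.068 + 0.0518 + 0.0897 + 0.0203 = 0.2298
P(Condition A | data) = 0.068 / 0.2298 ≈ 0.2959

0.2959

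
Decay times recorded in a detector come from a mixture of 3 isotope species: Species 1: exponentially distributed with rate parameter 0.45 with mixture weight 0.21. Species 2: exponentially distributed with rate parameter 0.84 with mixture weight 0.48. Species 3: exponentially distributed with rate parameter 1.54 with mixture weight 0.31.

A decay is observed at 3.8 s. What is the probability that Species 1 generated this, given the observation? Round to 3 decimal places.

0.488

Apply Bayes' rule: the posterior for each component is proportional to its prior times its likelihood at x.
Exponential densities:
  f_1 = 0.45·e^(−0.45·3.8) = 0.45·e^(−1.7100) = 0.0813896
  f_2 = 0.84·e^(−0.84·3.8) = 0.84·e^(−3.1920) = 0.0345153
  f_3 = 1.54·e^(−1.54·3.8) = 1.54·e^(−5.8520) = 0.00442618
Weight by the priors:
  π_1·f_1 = 0.21 × 0.0813896 = 0.0170918
  π_2·f_2 = 0.48 × 0.0345153 = 0.0165673
  π_3·f_3 = 0.31 × 0.00442618 = 0.00137212
Normaliser: 0.0170918 + 0.0165673 + 0.00137212 = 0.0350313
So the posterior for Species 1 is 0.0170918 / 0.0350313 ≈ 0.488.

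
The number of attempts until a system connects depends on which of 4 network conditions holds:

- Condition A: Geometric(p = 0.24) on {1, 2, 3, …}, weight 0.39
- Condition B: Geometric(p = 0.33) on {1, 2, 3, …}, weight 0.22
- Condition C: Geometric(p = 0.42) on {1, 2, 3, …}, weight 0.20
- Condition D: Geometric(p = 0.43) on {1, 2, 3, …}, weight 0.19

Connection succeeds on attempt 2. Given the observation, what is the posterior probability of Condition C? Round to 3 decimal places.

0.227

The responsibility of component k is w_k f_k(x) divided by Σ_j w_j f_j(x).
Component likelihoods at x = 2:
  p_A = 0.24·(1−0.24)^1 = 0.24·0.76 = 0.1824
  p_B = 0.33·(1−0.33)^1 = 0.33·0.67 = 0.2211
  p_C = 0.42·(1−0.42)^1 = 0.42·0.58 = 0.2436
  p_D = 0.43·(1−0.43)^1 = 0.43·0.57 = 0.2451
Unnormalised posteriors:
  w_A·p_A = 0.39 × 0.1824 = 0.071136
  w_B·p_B = 0.22 × 0.2211 = 0.048642
  w_C·p_C = 0.20 × 0.2436 = 0.04872
  w_D·p_D = 0.19 × 0.2451 = 0.046569
Normaliser: 0.071136 + 0.048642 + 0.04872 + 0.046569 = 0.215067
Responsibility of Condition C: 0.04872 / 0.215067 ≈ 0.227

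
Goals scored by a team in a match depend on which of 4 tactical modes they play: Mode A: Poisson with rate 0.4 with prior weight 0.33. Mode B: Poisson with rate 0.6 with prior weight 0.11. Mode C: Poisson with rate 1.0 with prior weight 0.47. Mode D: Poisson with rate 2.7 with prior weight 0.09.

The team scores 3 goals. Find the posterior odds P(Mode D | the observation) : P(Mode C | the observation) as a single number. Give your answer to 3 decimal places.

Since P(k|x) ∝ w_k f_k(x), the posterior odds are w_i f_i(x) / (w_j f_j(x)).
Poisson probabilities:
  L_A = e^(−0.4)·0.4^3/3! = 0.00715008
  L_B = e^(−0.6)·0.6^3/3! = 0.0197572
  L_C = e^(−1.0)·1.0^3/3! = 0.0613132
  L_D = e^(−2.7)·2.7^3/3! = 0.220468
Odds = (0.09/0.47) × (0.220468/0.0613132) = 0.191489 × 3.59576 ≈ 0.689

0.689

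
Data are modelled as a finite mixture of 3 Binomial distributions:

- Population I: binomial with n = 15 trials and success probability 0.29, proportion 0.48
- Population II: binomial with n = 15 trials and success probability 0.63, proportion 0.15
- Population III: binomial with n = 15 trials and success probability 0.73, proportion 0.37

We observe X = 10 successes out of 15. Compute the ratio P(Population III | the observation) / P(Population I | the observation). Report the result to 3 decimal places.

62.623

The posterior odds equal the prior odds times the likelihood ratio: (π_i/π_j)·(f_i(x)/f_j(x)).
Evaluate each component's likelihood at the observed value:
  L_I = C(15,10)·0.29^10·0.71^5 = 3003·4.20707e-06·0.180423 = 0.00227943
  L_II = C(15,10)·0.63^10·0.37^5 = 3003·0.0098493·0.0069344 = 0.205102
  L_III = C(15,10)·0.73^10·0.27^5 = 3003·0.0429763·0.00143489 = 0.185184
0.068518 / 0.00109413 ≈ 62.623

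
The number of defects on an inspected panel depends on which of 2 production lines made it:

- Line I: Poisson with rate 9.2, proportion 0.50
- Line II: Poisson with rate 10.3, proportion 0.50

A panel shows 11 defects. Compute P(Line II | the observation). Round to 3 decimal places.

0.536

By Bayes' theorem, P(k | x) = w_k f_k(x) / Σ_j w_j f_j(x).
Component likelihoods at x = 11 defects:
  p_I = 0.101158
  p_II = 0.116633
Weight by the priors:
  w_I·p_I = 0.50 × 0.101158 = 0.0505791
  w_II·p_II = 0.50 × 0.116633 = 0.0583164
Evidence: 0.0505791 + 0.0583164 = 0.108895
Responsibility of Line II: 0.0583164 / 0.108895 ≈ 0.536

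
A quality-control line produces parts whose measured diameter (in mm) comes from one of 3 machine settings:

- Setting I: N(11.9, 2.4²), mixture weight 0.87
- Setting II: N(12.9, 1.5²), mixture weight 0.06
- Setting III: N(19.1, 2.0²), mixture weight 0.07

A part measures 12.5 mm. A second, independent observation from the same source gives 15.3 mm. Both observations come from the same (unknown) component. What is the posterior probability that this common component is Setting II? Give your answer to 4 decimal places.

The responsibility of component k is π_k f_k(x) divided by Σ_j π_j f_j(x).
Since both observations come from the same component, the likelihood for component k is f_k(x₁)·f_k(x₂).
  L_I = [0.161112] × [0.0609391] = 0.00981801
  L_II = [0.256671] × [0.0739472] = 0.0189801
  L_III = [0.000861284] × [0.0328079] = 2.82569e-05
Unnormalised posteriors:
  π_I·L_I = 0.87 × 0.00981801 = 0.00854167
  π_II·L_II = 0.06 × 0.0189801 = 0.00113881
  π_III·L_III = 0.07 × 2.82569e-05 = 1.97799e-06
Normaliser: 0.00854167 + 0.00113881 + 1.97799e-06 = 0.00968245
Responsibility of Setting II: 0.00113881 / 0.00968245 ≈ 0.1176

0.1176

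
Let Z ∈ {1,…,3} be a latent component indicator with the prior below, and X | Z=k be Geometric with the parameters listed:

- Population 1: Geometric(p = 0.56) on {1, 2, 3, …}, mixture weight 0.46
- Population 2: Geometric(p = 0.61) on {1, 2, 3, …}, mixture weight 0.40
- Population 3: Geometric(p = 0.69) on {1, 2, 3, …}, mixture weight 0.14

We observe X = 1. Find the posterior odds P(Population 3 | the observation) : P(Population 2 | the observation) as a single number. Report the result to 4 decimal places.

Posterior odds = (P(Z=i) f_i(x)) / (P(Z=j) f_j(x)); the normalising sum cancels.
Component likelihoods at x = 1:
  p_1 = 0.56·(1−0.56)^0 = 0.56·1 = 0.56
  p_2 = 0.61·(1−0.61)^0 = 0.61·1 = 0.61
  p_3 = 0.69·(1−0.69)^0 = 0.69·1 = 0.69
Odds = (0.14/0.40) × (0.69/0.61) = 0.35 × 1.13115 ≈ 0.3959

0.3959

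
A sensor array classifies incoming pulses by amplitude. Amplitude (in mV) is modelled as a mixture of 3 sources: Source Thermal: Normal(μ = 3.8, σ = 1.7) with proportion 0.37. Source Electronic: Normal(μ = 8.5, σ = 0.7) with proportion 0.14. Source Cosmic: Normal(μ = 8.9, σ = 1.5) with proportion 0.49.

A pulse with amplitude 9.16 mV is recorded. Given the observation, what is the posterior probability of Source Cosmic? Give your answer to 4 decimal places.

P(component k | x) = π_k·f_k(x) / marginal(x), where marginal(x) = Σ_j π_j·f_j(x).
Evaluate each component's likelihood at the observed value:
  f_Thermal = (1/(1.7·√(2π)))·exp(−(9.16−3.8)²/(2·1.7²)) = 0.234672·exp(-4.97052) = 0.00162852
  f_Electronic = (1/(0.7·√(2π)))·exp(−(9.16−8.5)²/(2·0.7²)) = 0.569918·exp(-0.44449) = 0.365403
  f_Cosmic = (1/(1.5·√(2π)))·exp(−(9.16−8.9)²/(2·1.5²)) = 0.265962·exp(-0.01502) = 0.261996
Prior × likelihood for each component:
  π_Thermal·f_Thermal = 0.37 × 0.00162852 = 0.000602551
  π_Electronic·f_Electronic = 0.14 × 0.365403 = 0.0511565
  π_Cosmic·f_Cosmic = 0.49 × 0.261996 = 0.128378
Denominator: 0.000602551 + 0.0511565 + 0.128378 = 0.180137
P(Source Cosmic | data) = 0.128378 / 0.180137 ≈ 0.7127

0.7127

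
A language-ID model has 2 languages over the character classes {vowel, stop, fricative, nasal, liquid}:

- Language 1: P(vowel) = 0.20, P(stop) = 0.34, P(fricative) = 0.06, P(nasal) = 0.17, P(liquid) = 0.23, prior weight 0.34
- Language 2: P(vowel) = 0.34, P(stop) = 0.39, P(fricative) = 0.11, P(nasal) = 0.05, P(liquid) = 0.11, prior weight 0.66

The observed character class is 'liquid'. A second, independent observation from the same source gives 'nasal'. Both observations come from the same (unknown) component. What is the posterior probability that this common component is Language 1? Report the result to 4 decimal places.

0.7855

Posterior ∝ prior × likelihood, so P(k | x) ∝ π_k f_k(x); normalise over all components.
Since both observations come from the same component, the likelihood for component k is f_k(x₁)·f_k(x₂).
  f_1 = [0.23] × [0.17] = 0.0391
  f_2 = [0.11] × [0.05] = 0.0055
Prior × likelihood for each component:
  π_1·f_1 = 0.34 × 0.0391 = 0.013294
  π_2·f_2 = 0.66 × 0.0055 = 0.00363
Normaliser: 0.013294 + 0.00363 = 0.016924
Responsibility of Language 1: 0.013294 / 0.016924 ≈ 0.7855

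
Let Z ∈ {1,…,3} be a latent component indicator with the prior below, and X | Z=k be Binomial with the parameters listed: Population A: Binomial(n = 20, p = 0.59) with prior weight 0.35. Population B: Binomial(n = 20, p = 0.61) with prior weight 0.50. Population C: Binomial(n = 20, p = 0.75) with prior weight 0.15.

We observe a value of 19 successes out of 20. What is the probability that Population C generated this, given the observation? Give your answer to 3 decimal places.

0.875

Posterior ∝ prior × likelihood, so P(k | x) ∝ π_k f_k(x); normalise over all components.
Component likelihoods at x = 19 successes out of 20:
  f_A = C(20,19)·0.59^19·0.41^1 = 20·4.4278e-05·0.41 = 0.00036308
  f_B = C(20,19)·0.61^19·0.39^1 = 20·8.34194e-05·0.39 = 0.000650671
  f_C = C(20,19)·0.75^19·0.25^1 = 20·0.00422828·0.25 = 0.0211414
Multiply by the mixture weights:
  π_A·f_A = 0.35 × 0.00036308 = 0.000127078
  π_B·f_B = 0.50 × 0.000650671 = 0.000325336
  π_C·f_C = 0.15 × 0.0211414 = 0.00317121
Sum: 0.000127078 + 0.000325336 + 0.00317121 = 0.00362363
Responsibility of Population C: 0.00317121 / 0.00362363 ≈ 0.875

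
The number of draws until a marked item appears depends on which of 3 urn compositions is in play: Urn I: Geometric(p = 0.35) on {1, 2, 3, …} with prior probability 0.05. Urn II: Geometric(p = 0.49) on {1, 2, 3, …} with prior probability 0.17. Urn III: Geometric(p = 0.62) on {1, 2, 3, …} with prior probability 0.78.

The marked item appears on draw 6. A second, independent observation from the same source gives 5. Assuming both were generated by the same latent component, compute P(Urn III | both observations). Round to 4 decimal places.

P(component k | x) = P(Z=k)·f_k(x) / marginal(x), where marginal(x) = Σ_j P(Z=j)·f_j(x).
Since both observations come from the same component, the likelihood for component k is f_k(x₁)·f_k(x₂).
  p_I = [0.0406102] × [0.0624772] = 0.00253721
  p_II = [0.0169062] × [0.0331495] = 0.000560433
  p_III = [0.00491258] × [0.0129278] = 6.35091e-05
Unnormalised posteriors:
  P(Z=I)·p_I = 0.05 × 0.00253721 = 0.00012686
  P(Z=II)·p_II = 0.17 × 0.000560433 = 9.52736e-05
  P(Z=III)·p_III = 0.78 × 6.35091e-05 = 4.95371e-05
Denominator: 0.00012686 + 9.52736e-05 + 4.95371e-05 = 0.000271671
Responsibility of Urn III: 4.95371e-05 / 0.000271671 ≈ 0.1823

0.1823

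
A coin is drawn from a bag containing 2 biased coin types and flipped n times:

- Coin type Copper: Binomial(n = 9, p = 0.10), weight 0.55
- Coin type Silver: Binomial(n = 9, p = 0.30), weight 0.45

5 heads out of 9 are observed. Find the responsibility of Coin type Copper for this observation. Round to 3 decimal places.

Posterior ∝ prior × likelihood, so P(k | x) ∝ P(Z=k) f_k(x); normalise over all components.
Component likelihoods at x = 5 heads out of 9:
  L_Copper = 0.000826686
  L_Silver = 0.0735138
Unnormalised posteriors:
  P(Z=Copper)·L_Copper = 0.55 × 0.000826686 = 0.000454677
  P(Z=Silver)·L_Silver = 0.45 × 0.0735138 = 0.0330812
Evidence: 0.000454677 + 0.0330812 = 0.0335359
Responsibility of Coin type Copper: 0.000454677 / 0.0335359 ≈ 0.014

0.014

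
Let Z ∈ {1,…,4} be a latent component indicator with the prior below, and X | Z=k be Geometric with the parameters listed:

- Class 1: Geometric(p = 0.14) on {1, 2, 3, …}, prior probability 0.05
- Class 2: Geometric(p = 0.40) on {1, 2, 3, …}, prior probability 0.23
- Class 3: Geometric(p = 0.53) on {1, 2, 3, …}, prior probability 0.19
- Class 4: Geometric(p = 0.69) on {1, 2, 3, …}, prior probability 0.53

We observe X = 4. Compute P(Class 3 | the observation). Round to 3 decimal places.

0.229

By Bayes' theorem, P(k | x) = P(Z=k) f_k(x) / Σ_j P(Z=j) f_j(x).
Evaluate each component's likelihood at the observed value:
  L_1 = 0.0890478
  L_2 = 0.0864
  L_3 = 0.0550262
  L_4 = 0.0205558
Multiply by the mixture weights:
  P(Z=1)·L_1 = 0.05 × 0.0890478 = 0.00445239
  P(Z=2)·L_2 = 0.23 × 0.0864 = 0.019872
  P(Z=3)·L_3 = 0.19 × 0.0550262 = 0.010455
  P(Z=4)·L_4 = 0.53 × 0.0205558 = 0.0108946
Normaliser: 0.00445239 + 0.019872 + 0.010455 + 0.0108946 = 0.0456739
P(Class 3 | x) = 0.010455 / 0.0456739 ≈ 0.229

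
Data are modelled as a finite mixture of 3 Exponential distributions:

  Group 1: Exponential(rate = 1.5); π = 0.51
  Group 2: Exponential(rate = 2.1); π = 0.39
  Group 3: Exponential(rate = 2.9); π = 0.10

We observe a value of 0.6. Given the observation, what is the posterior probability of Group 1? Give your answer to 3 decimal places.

By Bayes' theorem, P(k | x) = π_k f_k(x) / Σ_j π_j f_j(x).
Component likelihoods at x = 0.6:
  p_1 = 1.5·e^(−1.5·0.6) = 1.5·e^(−0.9000) = 0.609854
  p_2 = 2.1·e^(−2.1·0.6) = 2.1·e^(−1.2600) = 0.595673
  p_3 = 2.9·e^(−2.9·0.6) = 2.9·e^(−1.7400) = 0.509009
Weight by the priors:
  π_1·p_1 = 0.51 × 0.609854 = 0.311026
  π_2·p_2 = 0.39 × 0.595673 = 0.232313
  π_3·p_3 = 0.10 × 0.509009 = 0.0509009
Evidence: 0.311026 + 0.232313 + 0.0509009 = 0.594239
Responsibility of Group 1: 0.311026 / 0.594239 ≈ 0.523

0.523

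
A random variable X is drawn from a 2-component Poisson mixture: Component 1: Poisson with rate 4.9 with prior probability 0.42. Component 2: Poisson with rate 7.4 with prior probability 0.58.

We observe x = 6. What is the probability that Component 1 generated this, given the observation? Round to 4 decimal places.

0.4265

P(component k | x) = P(Z=k)·f_k(x) / marginal(x), where marginal(x) = Σ_j P(Z=j)·f_j(x).
Evaluate each component's likelihood at the observed value:
  f_1 = e^(−4.9)·4.9^6/6! = 0.143153
  f_2 = e^(−7.4)·7.4^6/6! = 0.139405
Prior × likelihood for each component:
  P(Z=1)·f_1 = 0.42 × 0.143153 = 0.0601243
  P(Z=2)·f_2 = 0.58 × 0.139405 = 0.080855
Marginal: 0.0601243 + 0.080855 = 0.140979
Responsibility of Component 1: 0.0601243 / 0.140979 ≈ 0.4265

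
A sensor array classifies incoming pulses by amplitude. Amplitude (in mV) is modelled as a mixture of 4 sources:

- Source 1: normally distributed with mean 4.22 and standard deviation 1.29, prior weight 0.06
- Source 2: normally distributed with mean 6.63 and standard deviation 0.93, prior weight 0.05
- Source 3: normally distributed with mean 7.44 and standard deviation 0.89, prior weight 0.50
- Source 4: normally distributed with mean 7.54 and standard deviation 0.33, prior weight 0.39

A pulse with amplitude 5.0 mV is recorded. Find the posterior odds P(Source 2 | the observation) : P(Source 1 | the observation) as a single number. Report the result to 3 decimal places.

0.299

Only the two components matter; the odds are (P(Z=i) f_i(x)) / (P(Z=j) f_j(x)).
Normal densities:
  L_1 = (1/(1.29·√(2π)))·exp(−(5.0−4.22)²/(2·1.29²)) = 0.309258·exp(-0.18280) = 0.257591
  L_2 = (1/(0.93·√(2π)))·exp(−(5.0−6.63)²/(2·0.93²)) = 0.428970·exp(-1.53596) = 0.0923356
  L_3 = (1/(0.89·√(2π)))·exp(−(5.0−7.44)²/(2·0.89²)) = 0.448250·exp(-3.75811) = 0.0104567
  L_4 = (1/(0.33·√(2π)))·exp(−(5.0−7.54)²/(2·0.33²)) = 1.208916·exp(-29.62167) = 1.65146e-13
Odds = (0.05/0.06) × (0.0923356/0.257591) = 0.833333 × 0.358458 ≈ 0.299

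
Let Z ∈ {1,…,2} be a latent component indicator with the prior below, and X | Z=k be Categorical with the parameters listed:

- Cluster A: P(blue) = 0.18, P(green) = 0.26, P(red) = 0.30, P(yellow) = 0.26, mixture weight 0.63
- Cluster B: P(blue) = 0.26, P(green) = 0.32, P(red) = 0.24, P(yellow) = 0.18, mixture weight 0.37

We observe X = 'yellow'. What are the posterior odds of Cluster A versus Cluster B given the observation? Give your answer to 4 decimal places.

2.4595

The posterior odds equal the prior odds times the likelihood ratio: (w_i/w_j)·(f_i(x)/f_j(x)).
Evaluate each component's likelihood at the observed value:
  L_A = 0.26
  L_B = 0.18
0.1638 / 0.0666 ≈ 2.4595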